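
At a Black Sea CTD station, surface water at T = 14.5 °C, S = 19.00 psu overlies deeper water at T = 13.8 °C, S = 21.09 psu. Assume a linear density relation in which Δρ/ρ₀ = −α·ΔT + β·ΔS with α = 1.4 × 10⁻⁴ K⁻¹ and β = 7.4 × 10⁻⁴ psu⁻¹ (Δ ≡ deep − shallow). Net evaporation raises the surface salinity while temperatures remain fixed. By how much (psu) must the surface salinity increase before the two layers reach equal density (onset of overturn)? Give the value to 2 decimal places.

Neutral buoyancy requires −α(T_deep − T_surf) + β(S_deep − S_surf′) = 0.
S_surf′ = S_deep − (α/β)·ΔT = 21.09 − (1.4 × 10⁻⁴/7.4 × 10⁻⁴)·(-0.7) = 21.2224 psu.
Increase required: 21.2224 − 19.00 = 2.2224 psu.

2.22 psu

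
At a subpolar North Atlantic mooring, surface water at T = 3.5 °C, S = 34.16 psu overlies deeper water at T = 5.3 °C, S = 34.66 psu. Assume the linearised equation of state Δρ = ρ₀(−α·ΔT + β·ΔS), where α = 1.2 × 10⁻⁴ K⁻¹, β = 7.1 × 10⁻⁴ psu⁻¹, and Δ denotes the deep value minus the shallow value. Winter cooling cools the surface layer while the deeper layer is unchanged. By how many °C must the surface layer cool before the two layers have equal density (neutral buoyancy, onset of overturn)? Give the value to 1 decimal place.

1.2 °C

Neutral buoyancy requires Δρ = 0, i.e. −α(T_deep − T_surf′) + β(S_deep − S_surf) = 0.
T_surf′ = T_deep − (β/α)·ΔS = 5.3 − (7.1 × 10⁻⁴/1.2 × 10⁻⁴)·(+0.50) = 2.342 °C.
Cooling required: 3.5 − (2.342) = 1.158 °C.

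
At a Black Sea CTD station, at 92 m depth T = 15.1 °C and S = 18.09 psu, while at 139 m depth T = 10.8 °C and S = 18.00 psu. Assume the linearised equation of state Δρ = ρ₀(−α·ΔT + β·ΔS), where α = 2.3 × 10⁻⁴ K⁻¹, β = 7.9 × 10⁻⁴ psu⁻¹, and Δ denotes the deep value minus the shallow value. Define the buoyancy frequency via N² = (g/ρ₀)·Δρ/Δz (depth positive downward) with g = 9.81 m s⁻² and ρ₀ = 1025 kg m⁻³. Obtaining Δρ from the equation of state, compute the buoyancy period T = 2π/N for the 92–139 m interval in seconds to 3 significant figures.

ΔT = -4.3 K, ΔS = -0.09 psu (deep − shallow).
Δρ/ρ₀ = −αΔT + βΔS = 9.89 × 10⁻⁴ − 7.11 × 10⁻⁵ = 9.179 × 10⁻⁴, so Δρ ≈ 0.9408 kg m⁻³.
N² = (g/ρ₀)·Δρ/Δz = g·(Δρ/ρ₀)/Δz = 9.81 × 9.179 × 10⁻⁴ / 47 = 1.9159 × 10⁻⁴ s⁻².
N = √(1.9159 × 10⁻⁴) = 0.013842 rad s⁻¹ → T = 2π/N = 453.92 s ≈ 454 s.

454 s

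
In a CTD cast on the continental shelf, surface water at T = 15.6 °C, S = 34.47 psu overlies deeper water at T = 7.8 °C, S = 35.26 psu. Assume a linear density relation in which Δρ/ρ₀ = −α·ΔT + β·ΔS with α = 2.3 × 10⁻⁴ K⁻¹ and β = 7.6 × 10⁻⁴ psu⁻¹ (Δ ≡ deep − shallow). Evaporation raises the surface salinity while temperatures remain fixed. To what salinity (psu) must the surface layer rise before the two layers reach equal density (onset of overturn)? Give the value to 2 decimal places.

37.62 psu

Neutral buoyancy requires −α(T_deep − T_surf) + β(S_deep − S_surf′) = 0.
S_surf′ = S_deep − (α/β)·ΔT = 35.26 − (2.3 × 10⁻⁴/7.6 × 10⁻⁴)·(-7.8) = 37.6205 psu.
Increase required: 37.6205 − 34.47 = 3.1505 psu.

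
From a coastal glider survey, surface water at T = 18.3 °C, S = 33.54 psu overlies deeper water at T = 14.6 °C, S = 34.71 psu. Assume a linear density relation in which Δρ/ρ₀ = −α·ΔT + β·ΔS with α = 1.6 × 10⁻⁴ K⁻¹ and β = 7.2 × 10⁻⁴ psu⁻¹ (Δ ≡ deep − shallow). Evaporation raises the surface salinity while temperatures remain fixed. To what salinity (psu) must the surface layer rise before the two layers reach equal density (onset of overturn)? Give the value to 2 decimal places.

35.53 psu

Neutral buoyancy requires −α(T_deep − T_surf) + β(S_deep − S_surf′) = 0.
S_surf′ = S_deep − (α/β)·ΔT = 34.71 − (1.6 × 10⁻⁴/7.2 × 10⁻⁴)·(-3.7) = 35.5322 psu.
Increase required: 35.5322 − 33.54 = 1.9922 psu.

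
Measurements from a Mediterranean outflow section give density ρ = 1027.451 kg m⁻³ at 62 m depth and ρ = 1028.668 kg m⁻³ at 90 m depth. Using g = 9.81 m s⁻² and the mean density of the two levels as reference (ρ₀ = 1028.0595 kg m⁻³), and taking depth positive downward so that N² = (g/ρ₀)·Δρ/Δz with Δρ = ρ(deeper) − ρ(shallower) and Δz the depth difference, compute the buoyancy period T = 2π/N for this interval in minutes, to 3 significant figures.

Δρ = 1028.668 − 1027.451 = 1.217 kg m⁻³ over Δz = 90 − 62 = 28 m.
N² = (9.81/1028.0595) × (1.217/28) = 4.1475 × 10⁻⁴ s⁻².
N = √(4.1475 × 10⁻⁴) = 0.020365 rad s⁻¹, so T = 2π/N = 308.53 s = 5.1422 min ≈ 5.14 min.

5.14 min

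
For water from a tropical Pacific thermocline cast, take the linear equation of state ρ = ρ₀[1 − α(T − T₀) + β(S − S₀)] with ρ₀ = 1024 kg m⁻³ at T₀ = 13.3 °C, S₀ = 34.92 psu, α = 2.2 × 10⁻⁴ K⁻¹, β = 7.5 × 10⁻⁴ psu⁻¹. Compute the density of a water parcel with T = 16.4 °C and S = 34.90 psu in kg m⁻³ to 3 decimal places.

T − T₀ = +3.1 K, S − S₀ = -0.02 psu.
Bracket = 1 − α·(+3.1) + β·(-0.02) = 1 + (-6.97 × 10⁻⁴) = 0.9993030.
ρ = 1024 × 0.9993030 = 1023.286 kg m⁻³.

1023.286 kg m⁻³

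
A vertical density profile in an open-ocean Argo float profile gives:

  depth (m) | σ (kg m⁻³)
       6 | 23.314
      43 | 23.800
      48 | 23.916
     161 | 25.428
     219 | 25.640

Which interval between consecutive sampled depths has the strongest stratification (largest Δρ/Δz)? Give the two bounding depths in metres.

43–48 m

Compute the density gradient over each adjacent pair:
  6–43 m: Δρ/Δz = 0.486/37 = 0.013 kg m⁻⁴
  43–48 m: Δρ/Δz = 0.116/5 = 0.023 kg m⁻⁴
  48–161 m: Δρ/Δz = 1.512/113 = 0.013 kg m⁻⁴
  161–219 m: Δρ/Δz = 0.212/58 = 3.7 × 10⁻³ kg m⁻⁴
The largest gradient is in the 43–48 m interval — the pycnocline.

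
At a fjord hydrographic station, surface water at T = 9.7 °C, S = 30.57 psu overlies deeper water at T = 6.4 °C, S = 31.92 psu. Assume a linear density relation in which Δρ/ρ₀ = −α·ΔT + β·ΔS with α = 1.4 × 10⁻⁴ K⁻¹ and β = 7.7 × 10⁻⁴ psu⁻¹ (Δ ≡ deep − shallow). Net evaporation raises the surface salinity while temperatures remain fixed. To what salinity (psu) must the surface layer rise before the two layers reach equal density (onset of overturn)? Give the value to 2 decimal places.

Neutral buoyancy requires −α(T_deep − T_surf) + β(S_deep − S_surf′) = 0.
S_surf′ = S_deep − (α/β)·ΔT = 31.92 − (1.4 × 10⁻⁴/7.7 × 10⁻⁴)·(-3.3) = 32.5200 psu.
Increase required: 32.5200 − 30.57 = 1.9500 psu.

32.52 psu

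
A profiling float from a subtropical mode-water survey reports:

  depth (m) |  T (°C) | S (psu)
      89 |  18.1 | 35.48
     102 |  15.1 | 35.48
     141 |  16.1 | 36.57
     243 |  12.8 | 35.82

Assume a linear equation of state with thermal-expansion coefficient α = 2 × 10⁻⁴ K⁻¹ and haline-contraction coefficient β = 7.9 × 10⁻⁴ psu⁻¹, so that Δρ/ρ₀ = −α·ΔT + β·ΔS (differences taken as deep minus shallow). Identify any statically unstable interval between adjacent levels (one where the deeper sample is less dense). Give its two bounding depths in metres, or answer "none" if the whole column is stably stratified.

Evaluate Δρ/ρ₀ = −αΔT + βΔS across each adjacent pair:
  89–102 m: −αΔT+βΔS = −(2 × 10⁻⁴)(-3.0)+(7.9 × 10⁻⁴)(+0.00) = 6.0 × 10⁻⁴ → stable
  102–141 m: −αΔT+βΔS = −(2 × 10⁻⁴)(+1.0)+(7.9 × 10⁻⁴)(+1.09) = 6.6 × 10⁻⁴ → stable
  141–243 m: −αΔT+βΔS = −(2 × 10⁻⁴)(-3.3)+(7.9 × 10⁻⁴)(-0.75) = 6.7 × 10⁻⁵ → stable
Every interval has Δρ > 0: the column is stably stratified throughout.

none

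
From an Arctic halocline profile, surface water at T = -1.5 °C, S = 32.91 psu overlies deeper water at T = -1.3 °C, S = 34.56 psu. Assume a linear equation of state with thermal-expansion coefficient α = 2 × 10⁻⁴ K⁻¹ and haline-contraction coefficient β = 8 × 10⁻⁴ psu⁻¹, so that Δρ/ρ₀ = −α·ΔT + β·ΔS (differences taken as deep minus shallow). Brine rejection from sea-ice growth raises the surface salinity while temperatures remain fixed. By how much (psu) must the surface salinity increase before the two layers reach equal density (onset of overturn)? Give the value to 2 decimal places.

Neutral buoyancy requires −α(T_deep − T_surf) + β(S_deep − S_surf′) = 0.
S_surf′ = S_deep − (α/β)·ΔT = 34.56 − (2 × 10⁻⁴/8 × 10⁻⁴)·(+0.2) = 34.5100 psu.
Increase required: 34.5100 − 32.91 = 1.6000 psu.

1.60 psu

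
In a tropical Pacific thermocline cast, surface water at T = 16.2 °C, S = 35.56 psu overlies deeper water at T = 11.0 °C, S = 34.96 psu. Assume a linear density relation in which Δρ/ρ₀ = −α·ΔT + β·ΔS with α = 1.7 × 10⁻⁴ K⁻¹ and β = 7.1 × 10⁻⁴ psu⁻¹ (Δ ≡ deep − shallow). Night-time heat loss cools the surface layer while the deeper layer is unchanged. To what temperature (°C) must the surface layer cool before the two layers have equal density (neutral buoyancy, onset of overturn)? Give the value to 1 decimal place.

Neutral buoyancy requires Δρ = 0, i.e. −α(T_deep − T_surf′) + β(S_deep − S_surf) = 0.
T_surf′ = T_deep − (β/α)·ΔS = 11.0 − (7.1 × 10⁻⁴/1.7 × 10⁻⁴)·(-0.60) = 13.506 °C.
Cooling required: 16.2 − (13.506) = 2.694 °C.

13.5 °C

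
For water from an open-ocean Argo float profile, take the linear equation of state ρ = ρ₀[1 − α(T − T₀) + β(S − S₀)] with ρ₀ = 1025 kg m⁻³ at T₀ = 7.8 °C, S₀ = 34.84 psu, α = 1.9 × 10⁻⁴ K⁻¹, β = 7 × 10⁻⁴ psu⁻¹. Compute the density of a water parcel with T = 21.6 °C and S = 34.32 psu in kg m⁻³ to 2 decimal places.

T − T₀ = +13.8 K, S − S₀ = -0.52 psu.
Bracket = 1 − α·(+13.8) + β·(-0.52) = 1 + (-2.986 × 10⁻³) = 0.9970140.
ρ = 1025 × 0.9970140 = 1021.94 kg m⁻³.

1021.94 kg m⁻³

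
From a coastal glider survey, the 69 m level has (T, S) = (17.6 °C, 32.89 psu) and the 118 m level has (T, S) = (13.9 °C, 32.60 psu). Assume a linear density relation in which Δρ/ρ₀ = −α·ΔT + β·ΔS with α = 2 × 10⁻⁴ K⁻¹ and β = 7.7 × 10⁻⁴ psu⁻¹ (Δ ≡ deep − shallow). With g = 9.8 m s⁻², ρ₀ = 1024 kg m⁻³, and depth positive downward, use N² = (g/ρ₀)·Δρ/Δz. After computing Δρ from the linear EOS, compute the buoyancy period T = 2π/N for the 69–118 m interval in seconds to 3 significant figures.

ΔT = -3.7 K, ΔS = -0.29 psu (deep − shallow).
Δρ/ρ₀ = −αΔT + βΔS = 7.40 × 10⁻⁴ − 2.233 × 10⁻⁴ = 5.167 × 10⁻⁴, so Δρ ≈ 0.5291 kg m⁻³.
N² = (g/ρ₀)·Δρ/Δz = g·(Δρ/ρ₀)/Δz = 9.8 × 5.167 × 10⁻⁴ / 49 = 1.0334 × 10⁻⁴ s⁻².
N = √(1.0334 × 10⁻⁴) = 0.010166 rad s⁻¹ → T = 2π/N = 618.06 s ≈ 618 s.

618 s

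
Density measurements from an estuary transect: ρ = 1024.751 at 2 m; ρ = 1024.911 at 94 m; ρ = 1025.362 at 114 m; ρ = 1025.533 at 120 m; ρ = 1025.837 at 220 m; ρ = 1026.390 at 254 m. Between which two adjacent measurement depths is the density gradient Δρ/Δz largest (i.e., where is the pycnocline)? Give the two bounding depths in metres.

114–120 m

Compute the density gradient over each adjacent pair:
  2–94 m: Δρ/Δz = 0.160/92 = 1.7 × 10⁻³ kg m⁻⁴
  94–114 m: Δρ/Δz = 0.451/20 = 0.023 kg m⁻⁴
  114–120 m: Δρ/Δz = 0.171/6 = 0.029 kg m⁻⁴
  120–220 m: Δρ/Δz = 0.304/100 = 3.0 × 10⁻³ kg m⁻⁴
  220–254 m: Δρ/Δz = 0.553/34 = 0.016 kg m⁻⁴
The largest gradient is in the 114–120 m interval — the pycnocline.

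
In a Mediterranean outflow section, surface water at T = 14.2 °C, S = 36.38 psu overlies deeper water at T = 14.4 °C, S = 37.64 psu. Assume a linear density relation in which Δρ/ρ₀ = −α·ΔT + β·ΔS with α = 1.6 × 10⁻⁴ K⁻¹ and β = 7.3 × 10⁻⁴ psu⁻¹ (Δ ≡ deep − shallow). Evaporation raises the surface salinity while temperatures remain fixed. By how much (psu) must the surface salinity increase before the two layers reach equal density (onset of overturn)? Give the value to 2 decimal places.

1.22 psu

Neutral buoyancy requires −α(T_deep − T_surf) + β(S_deep − S_surf′) = 0.
S_surf′ = S_deep − (α/β)·ΔT = 37.64 − (1.6 × 10⁻⁴/7.3 × 10⁻⁴)·(+0.2) = 37.5962 psu.
Increase required: 37.5962 − 36.38 = 1.2162 psu.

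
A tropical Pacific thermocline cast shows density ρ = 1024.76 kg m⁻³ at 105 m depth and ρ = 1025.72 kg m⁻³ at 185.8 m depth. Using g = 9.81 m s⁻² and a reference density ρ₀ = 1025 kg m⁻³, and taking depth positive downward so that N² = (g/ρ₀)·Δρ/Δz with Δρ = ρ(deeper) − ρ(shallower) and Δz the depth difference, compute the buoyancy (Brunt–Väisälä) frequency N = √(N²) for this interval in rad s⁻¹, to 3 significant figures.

Δρ = 1025.72 − 1024.76 = 0.96 kg m⁻³ over Δz = 185.8 − 105 = 80.8 m.
N² = (9.81/1025) × (0.96/80.8) = 1.1371 × 10⁻⁴ s⁻².
N = √(1.1371 × 10⁻⁴) = 0.010663 rad s⁻¹ ≈ 0.0107 rad s⁻¹.

0.0107 rad s⁻¹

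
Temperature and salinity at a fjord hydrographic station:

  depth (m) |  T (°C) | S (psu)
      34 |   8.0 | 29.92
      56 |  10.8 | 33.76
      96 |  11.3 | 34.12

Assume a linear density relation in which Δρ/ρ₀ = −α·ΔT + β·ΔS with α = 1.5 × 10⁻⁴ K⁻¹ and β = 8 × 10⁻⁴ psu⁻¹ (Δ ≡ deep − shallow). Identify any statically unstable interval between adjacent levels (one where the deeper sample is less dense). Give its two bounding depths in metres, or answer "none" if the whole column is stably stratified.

none

Evaluate Δρ/ρ₀ = −αΔT + βΔS across each adjacent pair:
  34–56 m: −αΔT+βΔS = −(1.5 × 10⁻⁴)(+2.8)+(8 × 10⁻⁴)(+3.84) = 2.7 × 10⁻³ → stable
  56–96 m: −αΔT+βΔS = −(1.5 × 10⁻⁴)(+0.5)+(8 × 10⁻⁴)(+0.36) = 2.1 × 10⁻⁴ → stable
Every interval has Δρ > 0: the column is stably stratified throughout.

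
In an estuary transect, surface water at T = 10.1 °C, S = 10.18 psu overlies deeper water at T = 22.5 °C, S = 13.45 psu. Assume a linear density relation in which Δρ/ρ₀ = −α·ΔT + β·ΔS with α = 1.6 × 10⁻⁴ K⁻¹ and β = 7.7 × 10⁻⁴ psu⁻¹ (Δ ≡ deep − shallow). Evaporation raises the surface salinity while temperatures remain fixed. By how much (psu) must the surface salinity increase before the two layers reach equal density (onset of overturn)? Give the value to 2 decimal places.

0.69 psu

Neutral buoyancy requires −α(T_deep − T_surf) + β(S_deep − S_surf′) = 0.
S_surf′ = S_deep − (α/β)·ΔT = 13.45 − (1.6 × 10⁻⁴/7.7 × 10⁻⁴)·(+12.4) = 10.8734 psu.
Increase required: 10.8734 − 10.18 = 0.6934 psu.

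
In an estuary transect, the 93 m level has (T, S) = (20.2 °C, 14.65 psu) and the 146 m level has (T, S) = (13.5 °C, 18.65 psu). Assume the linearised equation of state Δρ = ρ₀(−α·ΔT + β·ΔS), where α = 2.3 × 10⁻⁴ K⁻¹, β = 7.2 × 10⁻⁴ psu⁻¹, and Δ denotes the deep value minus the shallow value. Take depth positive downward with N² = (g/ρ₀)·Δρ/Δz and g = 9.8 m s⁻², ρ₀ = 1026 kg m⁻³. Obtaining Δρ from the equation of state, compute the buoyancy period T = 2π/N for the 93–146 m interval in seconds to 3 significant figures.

ΔT = -6.7 K, ΔS = +4.00 psu (deep − shallow).
Δρ/ρ₀ = −αΔT + βΔS = 1.541 × 10⁻³ + 2.88 × 10⁻³ = 4.421 × 10⁻³, so Δρ ≈ 4.536 kg m⁻³.
N² = (g/ρ₀)·Δρ/Δz = g·(Δρ/ρ₀)/Δz = 9.8 × 4.421 × 10⁻³ / 53 = 8.1747 × 10⁻⁴ s⁻².
N = √(8.1747 × 10⁻⁴) = 0.028591 rad s⁻¹ → T = 2π/N = 219.76 s ≈ 220 s.

220 s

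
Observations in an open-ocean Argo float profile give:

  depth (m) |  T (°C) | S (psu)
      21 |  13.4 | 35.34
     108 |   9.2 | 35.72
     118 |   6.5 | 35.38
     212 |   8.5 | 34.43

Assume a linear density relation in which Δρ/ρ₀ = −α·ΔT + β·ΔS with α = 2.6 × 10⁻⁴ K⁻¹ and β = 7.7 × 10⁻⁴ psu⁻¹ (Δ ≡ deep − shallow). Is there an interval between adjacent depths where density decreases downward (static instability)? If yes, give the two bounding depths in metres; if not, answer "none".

Evaluate Δρ/ρ₀ = −αΔT + βΔS across each adjacent pair:
  21–108 m: −αΔT+βΔS = −(2.6 × 10⁻⁴)(-4.2)+(7.7 × 10⁻⁴)(+0.38) = 1.4 × 10⁻³ → stable
  108–118 m: −αΔT+βΔS = −(2.6 × 10⁻⁴)(-2.7)+(7.7 × 10⁻⁴)(-0.34) = 4.4 × 10⁻⁴ → stable
  118–212 m: −αΔT+βΔS = −(2.6 × 10⁻⁴)(+2.0)+(7.7 × 10⁻⁴)(-0.95) = -1.3 × 10⁻³ → UNSTABLE
The 118–212 m interval has Δρ < 0: lighter water underlies denser water.

118–212 m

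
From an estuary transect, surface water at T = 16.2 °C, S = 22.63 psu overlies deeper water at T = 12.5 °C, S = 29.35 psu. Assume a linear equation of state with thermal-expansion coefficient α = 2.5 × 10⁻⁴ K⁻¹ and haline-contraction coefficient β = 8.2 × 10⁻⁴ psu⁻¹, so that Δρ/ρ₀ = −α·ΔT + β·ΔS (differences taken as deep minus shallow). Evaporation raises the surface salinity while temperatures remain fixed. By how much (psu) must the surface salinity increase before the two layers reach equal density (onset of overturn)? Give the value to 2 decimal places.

7.85 psu

Neutral buoyancy requires −α(T_deep − T_surf) + β(S_deep − S_surf′) = 0.
S_surf′ = S_deep − (α/β)·ΔT = 29.35 − (2.5 × 10⁻⁴/8.2 × 10⁻⁴)·(-3.7) = 30.4780 psu.
Increase required: 30.4780 − 22.63 = 7.8480 psu.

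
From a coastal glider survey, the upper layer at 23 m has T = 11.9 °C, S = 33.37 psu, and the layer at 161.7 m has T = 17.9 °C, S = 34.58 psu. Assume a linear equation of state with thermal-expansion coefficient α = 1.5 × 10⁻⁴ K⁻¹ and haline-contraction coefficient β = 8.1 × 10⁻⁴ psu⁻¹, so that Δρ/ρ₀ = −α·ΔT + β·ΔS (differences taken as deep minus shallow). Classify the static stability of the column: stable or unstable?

stable

ΔT = 17.9 − 11.9 = +6.0 K and ΔS = 34.58 − 33.37 = +1.21 psu (deep − shallow).
−αΔT = -9.00 × 10⁻⁴; βΔS = 9.801 × 10⁻⁴; sum Δρ/ρ₀ = 8.01 × 10⁻⁵.
Δρ/ρ₀ > 0, so Δρ > 0: deeper water is denser → statically stable.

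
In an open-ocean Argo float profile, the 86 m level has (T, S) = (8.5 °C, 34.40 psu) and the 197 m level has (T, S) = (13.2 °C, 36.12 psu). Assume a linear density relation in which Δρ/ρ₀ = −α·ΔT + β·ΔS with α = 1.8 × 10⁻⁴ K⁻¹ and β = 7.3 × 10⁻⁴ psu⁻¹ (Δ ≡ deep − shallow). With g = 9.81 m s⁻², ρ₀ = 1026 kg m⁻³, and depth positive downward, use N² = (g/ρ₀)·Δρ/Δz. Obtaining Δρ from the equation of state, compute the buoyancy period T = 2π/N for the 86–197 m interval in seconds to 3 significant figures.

1.04 × 10³ s

ΔT = +4.7 K, ΔS = +1.72 psu (deep − shallow).
Δρ/ρ₀ = −αΔT + βΔS = -8.46 × 10⁻⁴ + 1.2556 × 10⁻³ = 4.096 × 10⁻⁴, so Δρ ≈ 0.4202 kg m⁻³.
N² = (g/ρ₀)·Δρ/Δz = g·(Δρ/ρ₀)/Δz = 9.81 × 4.096 × 10⁻⁴ / 111 = 3.6200 × 10⁻⁵ s⁻².
N = √(3.6200 × 10⁻⁵) = 6.0166 × 10⁻³ rad s⁻¹ → T = 2π/N = 1.0443 × 10³ s ≈ 1.04 × 10³ s.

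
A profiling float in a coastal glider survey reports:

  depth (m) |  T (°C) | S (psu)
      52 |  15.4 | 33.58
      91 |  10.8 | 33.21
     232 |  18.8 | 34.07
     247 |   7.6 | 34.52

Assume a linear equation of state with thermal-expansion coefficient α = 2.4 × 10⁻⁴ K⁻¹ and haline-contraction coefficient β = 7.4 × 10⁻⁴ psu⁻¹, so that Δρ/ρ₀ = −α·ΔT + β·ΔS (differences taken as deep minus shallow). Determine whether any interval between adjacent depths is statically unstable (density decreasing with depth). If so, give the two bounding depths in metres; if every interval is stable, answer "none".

91–232 m

Evaluate Δρ/ρ₀ = −αΔT + βΔS across each adjacent pair:
  52–91 m: −αΔT+βΔS = −(2.4 × 10⁻⁴)(-4.6)+(7.4 × 10⁻⁴)(-0.37) = 8.3 × 10⁻⁴ → stable
  91–232 m: −αΔT+βΔS = −(2.4 × 10⁻⁴)(+8.0)+(7.4 × 10⁻⁴)(+0.86) = -1.3 × 10⁻³ → UNSTABLE
  232–247 m: −αΔT+βΔS = −(2.4 × 10⁻⁴)(-11.2)+(7.4 × 10⁻⁴)(+0.45) = 3.0 × 10⁻³ → stable
The 91–232 m interval has Δρ < 0: lighter water underlies denser water.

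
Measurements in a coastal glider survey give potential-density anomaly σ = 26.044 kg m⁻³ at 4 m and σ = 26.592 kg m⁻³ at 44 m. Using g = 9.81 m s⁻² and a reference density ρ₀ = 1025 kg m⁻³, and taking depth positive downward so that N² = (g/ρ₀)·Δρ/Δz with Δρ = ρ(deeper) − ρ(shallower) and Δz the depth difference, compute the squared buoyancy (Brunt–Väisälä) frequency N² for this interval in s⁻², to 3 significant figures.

1.31 × 10⁻⁴ s⁻²

Δρ = 1026.592 − 1026.044 = 0.548 kg m⁻³ over Δz = 44 − 4 = 40 m.
N² = (9.81/1025) × (0.548/40) = 1.3112 × 10⁻⁴ s⁻² ≈ 1.31 × 10⁻⁴ s⁻².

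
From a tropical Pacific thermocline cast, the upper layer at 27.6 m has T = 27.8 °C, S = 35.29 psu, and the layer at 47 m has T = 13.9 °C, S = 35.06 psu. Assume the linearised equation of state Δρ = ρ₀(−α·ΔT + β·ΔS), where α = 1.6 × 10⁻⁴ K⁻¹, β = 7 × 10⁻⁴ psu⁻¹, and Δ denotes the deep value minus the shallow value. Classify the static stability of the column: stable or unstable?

stable

ΔT = 13.9 − 27.8 = -13.9 K and ΔS = 35.06 − 35.29 = -0.23 psu (deep − shallow).
−αΔT = 2.224 × 10⁻³; βΔS = -1.61 × 10⁻⁴; sum Δρ/ρ₀ = 2.063 × 10⁻³.
Δρ/ρ₀ > 0, so Δρ > 0: deeper water is denser → statically stable.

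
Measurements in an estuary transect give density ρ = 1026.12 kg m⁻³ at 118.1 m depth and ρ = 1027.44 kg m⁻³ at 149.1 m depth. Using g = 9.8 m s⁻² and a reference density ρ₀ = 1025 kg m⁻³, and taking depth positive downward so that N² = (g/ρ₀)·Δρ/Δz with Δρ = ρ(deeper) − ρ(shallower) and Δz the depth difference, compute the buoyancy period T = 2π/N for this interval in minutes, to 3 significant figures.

5.19 min

Δρ = 1027.44 − 1026.12 = 1.32 kg m⁻³ over Δz = 149.1 − 118.1 = 31 m.
N² = (9.8/1025) × (1.32/31) = 4.0711 × 10⁻⁴ s⁻².
N = √(4.0711 × 10⁻⁴) = 0.020177 rad s⁻¹, so T = 2π/N = 311.40 s = 5.1900 min ≈ 5.19 min.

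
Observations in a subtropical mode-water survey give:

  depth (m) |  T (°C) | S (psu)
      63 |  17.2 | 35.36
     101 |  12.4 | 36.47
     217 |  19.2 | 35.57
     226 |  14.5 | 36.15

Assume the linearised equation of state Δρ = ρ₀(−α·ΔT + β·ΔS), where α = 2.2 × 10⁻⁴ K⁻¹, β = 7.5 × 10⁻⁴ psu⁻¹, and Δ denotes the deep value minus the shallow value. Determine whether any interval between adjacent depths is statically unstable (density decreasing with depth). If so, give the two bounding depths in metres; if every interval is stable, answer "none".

101–217 m

Evaluate Δρ/ρ₀ = −αΔT + βΔS across each adjacent pair:
  63–101 m: −αΔT+βΔS = −(2.2 × 10⁻⁴)(-4.8)+(7.5 × 10⁻⁴)(+1.11) = 1.9 × 10⁻³ → stable
  101–217 m: −αΔT+βΔS = −(2.2 × 10⁻⁴)(+6.8)+(7.5 × 10⁻⁴)(-0.90) = -2.2 × 10⁻³ → UNSTABLE
  217–226 m: −αΔT+βΔS = −(2.2 × 10⁻⁴)(-4.7)+(7.5 × 10⁻⁴)(+0.58) = 1.5 × 10⁻³ → stable
The 101–217 m interval has Δρ < 0: lighter water underlies denser water.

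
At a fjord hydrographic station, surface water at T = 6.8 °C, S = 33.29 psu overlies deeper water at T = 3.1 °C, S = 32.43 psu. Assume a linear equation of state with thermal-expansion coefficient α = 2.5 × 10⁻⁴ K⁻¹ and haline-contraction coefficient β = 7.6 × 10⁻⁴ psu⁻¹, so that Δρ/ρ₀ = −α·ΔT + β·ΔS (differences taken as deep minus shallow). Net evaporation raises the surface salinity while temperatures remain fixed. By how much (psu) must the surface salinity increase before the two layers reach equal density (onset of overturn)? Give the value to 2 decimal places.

0.36 psu

Neutral buoyancy requires −α(T_deep − T_surf) + β(S_deep − S_surf′) = 0.
S_surf′ = S_deep − (α/β)·ΔT = 32.43 − (2.5 × 10⁻⁴/7.6 × 10⁻⁴)·(-3.7) = 33.6471 psu.
Increase required: 33.6471 − 33.29 = 0.3571 psu.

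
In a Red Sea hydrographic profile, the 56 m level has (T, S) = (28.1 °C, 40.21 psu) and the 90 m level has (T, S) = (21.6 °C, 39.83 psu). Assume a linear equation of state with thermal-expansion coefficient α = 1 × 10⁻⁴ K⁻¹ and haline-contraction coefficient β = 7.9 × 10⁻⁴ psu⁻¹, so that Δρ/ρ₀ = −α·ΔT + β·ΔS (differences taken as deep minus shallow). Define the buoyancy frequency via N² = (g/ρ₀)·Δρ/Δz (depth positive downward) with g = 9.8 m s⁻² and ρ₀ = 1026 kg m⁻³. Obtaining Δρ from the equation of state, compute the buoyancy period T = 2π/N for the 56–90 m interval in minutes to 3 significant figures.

ΔT = -6.5 K, ΔS = -0.38 psu (deep − shallow).
Δρ/ρ₀ = −αΔT + βΔS = 6.50 × 10⁻⁴ − 3.002 × 10⁻⁴ = 3.498 × 10⁻⁴, so Δρ ≈ 0.3589 kg m⁻³.
N² = (g/ρ₀)·Δρ/Δz = g·(Δρ/ρ₀)/Δz = 9.8 × 3.498 × 10⁻⁴ / 34 = 1.0082 × 10⁻⁴ s⁻².
N = √(1.0082 × 10⁻⁴) = 0.010041 rad s⁻¹ → T = 2π/N = 625.75 s = 10.429 min ≈ 10.4 min.

10.4 min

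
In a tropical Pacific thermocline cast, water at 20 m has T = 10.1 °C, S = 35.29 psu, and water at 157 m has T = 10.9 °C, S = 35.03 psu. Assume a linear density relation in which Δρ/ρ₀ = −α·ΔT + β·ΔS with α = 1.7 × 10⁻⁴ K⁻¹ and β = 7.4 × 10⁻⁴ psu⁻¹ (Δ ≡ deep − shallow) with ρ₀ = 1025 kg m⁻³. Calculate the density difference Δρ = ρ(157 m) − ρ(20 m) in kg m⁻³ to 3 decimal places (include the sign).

-0.337 kg m⁻³

ΔT = +0.8 K, ΔS = -0.26 psu (deep − shallow).
Δρ/ρ₀ = −(1.7 × 10⁻⁴)(+0.8) + (7.4 × 10⁻⁴)(-0.26) = -3.284 × 10⁻⁴.
Δρ = 1025 × (-3.284 × 10⁻⁴) = -0.337 kg m⁻³.
Negative Δρ: lighter below, statically unstable.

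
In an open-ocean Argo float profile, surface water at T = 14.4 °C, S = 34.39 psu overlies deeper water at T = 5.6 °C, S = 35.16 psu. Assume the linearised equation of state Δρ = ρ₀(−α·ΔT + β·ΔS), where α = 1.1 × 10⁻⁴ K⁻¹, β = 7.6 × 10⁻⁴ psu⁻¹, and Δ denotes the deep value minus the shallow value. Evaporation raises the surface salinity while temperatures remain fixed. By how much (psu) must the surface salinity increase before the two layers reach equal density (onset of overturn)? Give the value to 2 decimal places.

2.04 psu

Neutral buoyancy requires −α(T_deep − T_surf) + β(S_deep − S_surf′) = 0.
S_surf′ = S_deep − (α/β)·ΔT = 35.16 − (1.1 × 10⁻⁴/7.6 × 10⁻⁴)·(-8.8) = 36.4337 psu.
Increase required: 36.4337 − 34.39 = 2.0437 psu.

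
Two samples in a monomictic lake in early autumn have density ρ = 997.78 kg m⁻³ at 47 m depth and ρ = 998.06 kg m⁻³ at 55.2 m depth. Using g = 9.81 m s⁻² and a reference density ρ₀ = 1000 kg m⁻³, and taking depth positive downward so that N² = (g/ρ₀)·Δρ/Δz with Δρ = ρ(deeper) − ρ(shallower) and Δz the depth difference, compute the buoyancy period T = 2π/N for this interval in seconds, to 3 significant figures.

Δρ = 998.06 − 997.78 = 0.28 kg m⁻³ over Δz = 55.2 − 47 = 8.2 m.
N² = (9.81/1000) × (0.28/8.2) = 3.3498 × 10⁻⁴ s⁻².
N = √(3.3498 × 10⁻⁴) = 0.018302 rad s⁻¹, so T = 2π/N = 343.31 s ≈ 343 s.

343 s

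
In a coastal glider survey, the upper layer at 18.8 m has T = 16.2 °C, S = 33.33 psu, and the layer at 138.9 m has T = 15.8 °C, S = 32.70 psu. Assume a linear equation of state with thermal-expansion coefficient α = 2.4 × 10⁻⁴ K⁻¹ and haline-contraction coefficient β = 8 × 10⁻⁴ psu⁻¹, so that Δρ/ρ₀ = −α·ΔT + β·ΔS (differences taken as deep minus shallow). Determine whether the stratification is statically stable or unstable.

ΔT = 15.8 − 16.2 = -0.4 K and ΔS = 32.70 − 33.33 = -0.63 psu (deep − shallow).
−αΔT = 9.60 × 10⁻⁵; βΔS = -5.04 × 10⁻⁴; sum Δρ/ρ₀ = -4.08 × 10⁻⁴.
Δρ/ρ₀ < 0, so Δρ < 0: deeper water is lighter → statically unstable; the column would overturn.

unstable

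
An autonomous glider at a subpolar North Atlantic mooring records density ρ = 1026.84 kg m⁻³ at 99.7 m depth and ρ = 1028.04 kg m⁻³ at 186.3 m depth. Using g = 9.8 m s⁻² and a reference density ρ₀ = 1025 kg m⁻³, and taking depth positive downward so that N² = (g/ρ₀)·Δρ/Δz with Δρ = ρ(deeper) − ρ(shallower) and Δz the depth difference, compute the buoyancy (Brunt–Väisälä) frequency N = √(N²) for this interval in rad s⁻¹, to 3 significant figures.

Δρ = 1028.04 − 1026.84 = 1.20 kg m⁻³ over Δz = 186.3 − 99.7 = 86.6 m.
N² = (9.8/1025) × (1.20/86.6) = 1.3248 × 10⁻⁴ s⁻².
N = √(1.3248 × 10⁻⁴) = 0.011510 rad s⁻¹ ≈ 0.0115 rad s⁻¹.

0.0115 rad s⁻¹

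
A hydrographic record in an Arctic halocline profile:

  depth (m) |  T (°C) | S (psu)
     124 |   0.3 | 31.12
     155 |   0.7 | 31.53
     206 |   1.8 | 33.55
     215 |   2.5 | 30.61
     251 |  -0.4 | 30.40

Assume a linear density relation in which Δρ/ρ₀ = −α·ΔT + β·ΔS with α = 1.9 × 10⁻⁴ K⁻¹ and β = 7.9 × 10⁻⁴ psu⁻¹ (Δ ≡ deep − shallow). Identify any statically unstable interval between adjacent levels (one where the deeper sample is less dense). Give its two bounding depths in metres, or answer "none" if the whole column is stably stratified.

206–215 m

Evaluate Δρ/ρ₀ = −αΔT + βΔS across each adjacent pair:
  124–155 m: −αΔT+βΔS = −(1.9 × 10⁻⁴)(+0.4)+(7.9 × 10⁻⁴)(+0.41) = 2.5 × 10⁻⁴ → stable
  155–206 m: −αΔT+βΔS = −(1.9 × 10⁻⁴)(+1.1)+(7.9 × 10⁻⁴)(+2.02) = 1.4 × 10⁻³ → stable
  206–215 m: −αΔT+βΔS = −(1.9 × 10⁻⁴)(+0.7)+(7.9 × 10⁻⁴)(-2.94) = -2.5 × 10⁻³ → UNSTABLE
  215–251 m: −αΔT+βΔS = −(1.9 × 10⁻⁴)(-2.9)+(7.9 × 10⁻⁴)(-0.21) = 3.9 × 10⁻⁴ → stable
The 206–215 m interval has Δρ < 0: lighter water underlies denser water.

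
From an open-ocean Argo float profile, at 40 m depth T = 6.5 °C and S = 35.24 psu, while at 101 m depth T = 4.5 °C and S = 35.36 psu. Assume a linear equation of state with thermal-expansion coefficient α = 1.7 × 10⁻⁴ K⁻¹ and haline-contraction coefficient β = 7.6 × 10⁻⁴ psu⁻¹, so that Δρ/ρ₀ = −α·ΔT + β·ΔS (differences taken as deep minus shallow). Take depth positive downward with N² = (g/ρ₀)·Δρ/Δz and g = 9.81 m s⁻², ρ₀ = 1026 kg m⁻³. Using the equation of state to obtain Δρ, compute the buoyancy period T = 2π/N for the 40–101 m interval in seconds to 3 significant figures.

755 s

ΔT = -2.0 K, ΔS = +0.12 psu (deep − shallow).
Δρ/ρ₀ = −αΔT + βΔS = 3.40 × 10⁻⁴ + 9.12 × 10⁻⁵ = 4.312 × 10⁻⁴, so Δρ ≈ 0.4424 kg m⁻³.
N² = (g/ρ₀)·Δρ/Δz = g·(Δρ/ρ₀)/Δz = 9.81 × 4.312 × 10⁻⁴ / 61 = 6.9345 × 10⁻⁵ s⁻².
N = √(6.9345 × 10⁻⁵) = 8.3274 × 10⁻³ rad s⁻¹ → T = 2π/N = 754.52 s ≈ 755 s.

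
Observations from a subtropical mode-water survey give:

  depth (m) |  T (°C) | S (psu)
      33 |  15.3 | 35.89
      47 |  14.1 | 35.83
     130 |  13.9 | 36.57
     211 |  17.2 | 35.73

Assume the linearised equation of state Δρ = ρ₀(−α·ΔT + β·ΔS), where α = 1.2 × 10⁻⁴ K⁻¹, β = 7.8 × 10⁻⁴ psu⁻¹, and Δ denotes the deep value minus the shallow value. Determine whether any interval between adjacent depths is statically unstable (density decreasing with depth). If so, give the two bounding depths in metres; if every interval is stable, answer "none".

Evaluate Δρ/ρ₀ = −αΔT + βΔS across each adjacent pair:
  33–47 m: −αΔT+βΔS = −(1.2 × 10⁻⁴)(-1.2)+(7.8 × 10⁻⁴)(-0.06) = 9.7 × 10⁻⁵ → stable
  47–130 m: −αΔT+βΔS = −(1.2 × 10⁻⁴)(-0.2)+(7.8 × 10⁻⁴)(+0.74) = 6.0 × 10⁻⁴ → stable
  130–211 m: −αΔT+βΔS = −(1.2 × 10⁻⁴)(+3.3)+(7.8 × 10⁻⁴)(-0.84) = -1.1 × 10⁻³ → UNSTABLE
The 130–211 m interval has Δρ < 0: lighter water underlies denser water.

130–211 m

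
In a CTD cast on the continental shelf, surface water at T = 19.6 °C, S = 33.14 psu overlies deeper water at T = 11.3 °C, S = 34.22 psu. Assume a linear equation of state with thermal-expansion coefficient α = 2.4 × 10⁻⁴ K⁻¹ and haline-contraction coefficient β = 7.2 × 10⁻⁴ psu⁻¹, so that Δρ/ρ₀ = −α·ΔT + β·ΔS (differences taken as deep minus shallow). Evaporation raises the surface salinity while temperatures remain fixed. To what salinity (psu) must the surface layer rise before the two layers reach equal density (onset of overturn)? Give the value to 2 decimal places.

Neutral buoyancy requires −α(T_deep − T_surf) + β(S_deep − S_surf′) = 0.
S_surf′ = S_deep − (α/β)·ΔT = 34.22 − (2.4 × 10⁻⁴/7.2 × 10⁻⁴)·(-8.3) = 36.9867 psu.
Increase required: 36.9867 − 33.14 = 3.8467 psu.

36.99 psu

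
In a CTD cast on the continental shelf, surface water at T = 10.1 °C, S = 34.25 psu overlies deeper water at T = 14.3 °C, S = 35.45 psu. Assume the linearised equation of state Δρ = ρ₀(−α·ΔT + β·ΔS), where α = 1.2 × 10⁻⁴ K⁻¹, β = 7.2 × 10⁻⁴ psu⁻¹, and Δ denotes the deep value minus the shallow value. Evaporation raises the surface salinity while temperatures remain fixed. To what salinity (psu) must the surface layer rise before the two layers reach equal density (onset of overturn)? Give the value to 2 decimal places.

Neutral buoyancy requires −α(T_deep − T_surf) + β(S_deep − S_surf′) = 0.
S_surf′ = S_deep − (α/β)·ΔT = 35.45 − (1.2 × 10⁻⁴/7.2 × 10⁻⁴)·(+4.2) = 34.7500 psu.
Increase required: 34.7500 − 34.25 = 0.5000 psu.

34.75 psu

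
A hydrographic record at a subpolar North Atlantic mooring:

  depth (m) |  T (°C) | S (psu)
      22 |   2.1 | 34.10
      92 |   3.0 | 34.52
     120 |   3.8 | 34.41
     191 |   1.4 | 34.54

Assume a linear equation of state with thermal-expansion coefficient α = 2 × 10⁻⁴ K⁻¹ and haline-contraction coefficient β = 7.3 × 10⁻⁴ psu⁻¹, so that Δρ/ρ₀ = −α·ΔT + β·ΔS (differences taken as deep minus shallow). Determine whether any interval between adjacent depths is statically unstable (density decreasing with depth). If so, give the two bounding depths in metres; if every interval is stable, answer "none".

92–120 m

Evaluate Δρ/ρ₀ = −αΔT + βΔS across each adjacent pair:
  22–92 m: −αΔT+βΔS = −(2 × 10⁻⁴)(+0.9)+(7.3 × 10⁻⁴)(+0.42) = 1.3 × 10⁻⁴ → stable
  92–120 m: −αΔT+βΔS = −(2 × 10⁻⁴)(+0.8)+(7.3 × 10⁻⁴)(-0.11) = -2.4 × 10⁻⁴ → UNSTABLE
  120–191 m: −αΔT+βΔS = −(2 × 10⁻⁴)(-2.4)+(7.3 × 10⁻⁴)(+0.13) = 5.7 × 10⁻⁴ → stable
The 92–120 m interval has Δρ < 0: lighter water underlies denser water.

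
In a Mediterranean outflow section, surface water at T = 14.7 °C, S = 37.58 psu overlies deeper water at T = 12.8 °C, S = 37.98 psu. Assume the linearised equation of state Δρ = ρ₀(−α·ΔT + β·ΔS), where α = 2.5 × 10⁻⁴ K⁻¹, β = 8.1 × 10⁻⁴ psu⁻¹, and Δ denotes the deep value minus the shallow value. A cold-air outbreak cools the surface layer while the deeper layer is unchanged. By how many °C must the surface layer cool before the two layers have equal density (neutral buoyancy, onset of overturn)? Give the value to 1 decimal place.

Neutral buoyancy requires Δρ = 0, i.e. −α(T_deep − T_surf′) + β(S_deep − S_surf) = 0.
T_surf′ = T_deep − (β/α)·ΔS = 12.8 − (8.1 × 10⁻⁴/2.5 × 10⁻⁴)·(+0.40) = 11.504 °C.
Cooling required: 14.7 − (11.504) = 3.196 °C.

3.2 °C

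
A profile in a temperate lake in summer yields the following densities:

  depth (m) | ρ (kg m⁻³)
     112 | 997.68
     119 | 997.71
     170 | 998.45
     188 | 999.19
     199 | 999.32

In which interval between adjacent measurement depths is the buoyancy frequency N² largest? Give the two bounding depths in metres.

170–188 m

Compute the density gradient over each adjacent pair:
  112–119 m: Δρ/Δz = 0.03/7 = 4.3 × 10⁻³ kg m⁻⁴
  119–170 m: Δρ/Δz = 0.74/51 = 0.015 kg m⁻⁴
  170–188 m: Δρ/Δz = 0.74/18 = 0.041 kg m⁻⁴
  188–199 m: Δρ/Δz = 0.13/11 = 0.012 kg m⁻⁴
The largest gradient is in the 170–188 m interval — the pycnocline.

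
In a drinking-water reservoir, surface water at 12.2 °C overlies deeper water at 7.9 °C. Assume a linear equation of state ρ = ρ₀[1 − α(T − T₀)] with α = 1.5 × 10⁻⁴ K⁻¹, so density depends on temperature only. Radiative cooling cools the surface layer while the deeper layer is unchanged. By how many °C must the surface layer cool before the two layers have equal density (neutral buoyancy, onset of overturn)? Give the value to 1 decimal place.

4.3 °C

With temperature the only control, equal density requires T_surf′ = T_deep.
T_surf′ = 7.9 °C.
Cooling required: 12.2 − 7.9 = 4.3 °C.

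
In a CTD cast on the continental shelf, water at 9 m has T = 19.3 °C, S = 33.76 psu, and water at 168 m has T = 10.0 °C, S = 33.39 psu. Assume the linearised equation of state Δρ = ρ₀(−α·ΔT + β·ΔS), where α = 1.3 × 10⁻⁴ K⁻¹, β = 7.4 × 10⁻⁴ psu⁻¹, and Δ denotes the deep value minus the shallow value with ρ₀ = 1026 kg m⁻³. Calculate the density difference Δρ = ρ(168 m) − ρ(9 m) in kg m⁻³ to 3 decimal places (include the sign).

ΔT = -9.3 K, ΔS = -0.37 psu (deep − shallow).
Δρ/ρ₀ = −(1.3 × 10⁻⁴)(-9.3) + (7.4 × 10⁻⁴)(-0.37) = 9.352 × 10⁻⁴.
Δρ = 1026 × (9.352 × 10⁻⁴) = +0.960 kg m⁻³.
Positive Δρ: denser below, stable.

+0.960 kg m⁻³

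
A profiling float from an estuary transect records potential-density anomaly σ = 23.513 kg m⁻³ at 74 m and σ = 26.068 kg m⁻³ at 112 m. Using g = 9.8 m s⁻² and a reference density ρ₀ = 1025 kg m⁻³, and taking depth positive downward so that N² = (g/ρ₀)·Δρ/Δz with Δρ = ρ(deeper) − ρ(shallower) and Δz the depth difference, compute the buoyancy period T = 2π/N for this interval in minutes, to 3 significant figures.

4.13 min

Δρ = 1026.068 − 1023.513 = 2.555 kg m⁻³ over Δz = 112 − 74 = 38 m.
N² = (9.8/1025) × (2.555/38) = 6.4285 × 10⁻⁴ s⁻².
N = √(6.4285 × 10⁻⁴) = 0.025354 rad s⁻¹, so T = 2π/N = 247.82 s = 4.1303 min ≈ 4.13 min.
Since Δρ > 0 the layer is stably stratified.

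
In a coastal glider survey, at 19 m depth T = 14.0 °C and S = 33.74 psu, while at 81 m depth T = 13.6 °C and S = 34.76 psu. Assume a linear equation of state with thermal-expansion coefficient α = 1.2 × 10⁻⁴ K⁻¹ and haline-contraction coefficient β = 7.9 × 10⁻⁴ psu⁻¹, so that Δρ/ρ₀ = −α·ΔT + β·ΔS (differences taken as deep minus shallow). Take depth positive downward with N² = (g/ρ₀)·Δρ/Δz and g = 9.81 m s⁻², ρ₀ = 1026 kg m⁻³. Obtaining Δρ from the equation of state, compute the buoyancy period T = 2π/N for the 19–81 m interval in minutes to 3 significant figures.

9.01 min

ΔT = -0.4 K, ΔS = +1.02 psu (deep − shallow).
Δρ/ρ₀ = −αΔT + βΔS = 4.80 × 10⁻⁵ + 8.058 × 10⁻⁴ = 8.538 × 10⁻⁴, so Δρ ≈ 0.8760 kg m⁻³.
N² = (g/ρ₀)·Δρ/Δz = g·(Δρ/ρ₀)/Δz = 9.81 × 8.538 × 10⁻⁴ / 62 = 1.3509 × 10⁻⁴ s⁻².
N = √(1.3509 × 10⁻⁴) = 0.011623 rad s⁻¹ → T = 2π/N = 540.58 s = 9.0097 min ≈ 9.01 min.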